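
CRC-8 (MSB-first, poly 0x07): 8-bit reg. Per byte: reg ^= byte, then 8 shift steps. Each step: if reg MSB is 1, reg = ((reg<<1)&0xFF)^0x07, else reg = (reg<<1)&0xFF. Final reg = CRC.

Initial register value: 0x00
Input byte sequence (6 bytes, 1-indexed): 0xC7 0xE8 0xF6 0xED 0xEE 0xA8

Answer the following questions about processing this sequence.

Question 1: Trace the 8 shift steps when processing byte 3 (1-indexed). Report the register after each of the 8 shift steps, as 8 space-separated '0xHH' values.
Answer: 0xCB 0x91 0x25 0x4A 0x94 0x2F 0x5E 0xBC

Derivation:
After byte 1 (0xC7): reg=0x5B
After byte 2 (0xE8): reg=0x10
Register before byte 3: 0x10
After XOR with byte 0xF6: 0xE6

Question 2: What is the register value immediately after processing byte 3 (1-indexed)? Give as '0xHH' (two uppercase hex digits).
Answer: 0xBC

Derivation:
After byte 1 (0xC7): reg=0x5B
After byte 2 (0xE8): reg=0x10
After byte 3 (0xF6): reg=0xBC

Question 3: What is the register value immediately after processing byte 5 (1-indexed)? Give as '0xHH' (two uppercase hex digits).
After byte 1 (0xC7): reg=0x5B
After byte 2 (0xE8): reg=0x10
After byte 3 (0xF6): reg=0xBC
After byte 4 (0xED): reg=0xB0
After byte 5 (0xEE): reg=0x9D

Answer: 0x9D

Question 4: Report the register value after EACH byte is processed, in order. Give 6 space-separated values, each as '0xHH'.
0x5B 0x10 0xBC 0xB0 0x9D 0x8B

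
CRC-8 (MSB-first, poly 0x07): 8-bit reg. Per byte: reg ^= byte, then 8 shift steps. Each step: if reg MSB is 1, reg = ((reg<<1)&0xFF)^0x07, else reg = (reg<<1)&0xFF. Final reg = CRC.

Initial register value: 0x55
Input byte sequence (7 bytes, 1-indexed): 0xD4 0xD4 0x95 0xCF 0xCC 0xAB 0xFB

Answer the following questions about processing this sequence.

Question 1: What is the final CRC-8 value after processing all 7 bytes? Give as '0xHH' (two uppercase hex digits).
After byte 1 (0xD4): reg=0x8E
After byte 2 (0xD4): reg=0x81
After byte 3 (0x95): reg=0x6C
After byte 4 (0xCF): reg=0x60
After byte 5 (0xCC): reg=0x4D
After byte 6 (0xAB): reg=0xBC
After byte 7 (0xFB): reg=0xD2

Answer: 0xD2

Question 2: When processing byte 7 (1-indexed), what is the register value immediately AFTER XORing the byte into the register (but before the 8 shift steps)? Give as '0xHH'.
Register before byte 7: 0xBC
Byte 7: 0xFB
0xBC XOR 0xFB = 0x47

Answer: 0x47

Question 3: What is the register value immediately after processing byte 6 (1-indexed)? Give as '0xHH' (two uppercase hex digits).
Answer: 0xBC

Derivation:
After byte 1 (0xD4): reg=0x8E
After byte 2 (0xD4): reg=0x81
After byte 3 (0x95): reg=0x6C
After byte 4 (0xCF): reg=0x60
After byte 5 (0xCC): reg=0x4D
After byte 6 (0xAB): reg=0xBC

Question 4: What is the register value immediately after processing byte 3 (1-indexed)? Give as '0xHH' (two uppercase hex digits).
After byte 1 (0xD4): reg=0x8E
After byte 2 (0xD4): reg=0x81
After byte 3 (0x95): reg=0x6C

Answer: 0x6C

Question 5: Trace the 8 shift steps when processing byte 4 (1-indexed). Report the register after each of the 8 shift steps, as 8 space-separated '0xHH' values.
Answer: 0x41 0x82 0x03 0x06 0x0C 0x18 0x30 0x60

Derivation:
After byte 1 (0xD4): reg=0x8E
After byte 2 (0xD4): reg=0x81
After byte 3 (0x95): reg=0x6C
Register before byte 4: 0x6C
After XOR with byte 0xCF: 0xA3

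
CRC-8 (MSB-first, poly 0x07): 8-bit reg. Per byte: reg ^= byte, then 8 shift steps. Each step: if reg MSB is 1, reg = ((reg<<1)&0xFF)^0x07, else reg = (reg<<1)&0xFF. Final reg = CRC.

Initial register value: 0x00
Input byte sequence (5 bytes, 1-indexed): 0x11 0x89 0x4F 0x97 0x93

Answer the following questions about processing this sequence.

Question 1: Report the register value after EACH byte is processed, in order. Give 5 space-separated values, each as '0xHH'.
0x77 0xF4 0x28 0x34 0x7C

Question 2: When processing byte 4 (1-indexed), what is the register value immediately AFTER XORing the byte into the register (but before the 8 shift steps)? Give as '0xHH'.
Register before byte 4: 0x28
Byte 4: 0x97
0x28 XOR 0x97 = 0xBF

Answer: 0xBF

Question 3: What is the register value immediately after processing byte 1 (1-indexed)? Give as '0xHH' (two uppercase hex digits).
Answer: 0x77

Derivation:
After byte 1 (0x11): reg=0x77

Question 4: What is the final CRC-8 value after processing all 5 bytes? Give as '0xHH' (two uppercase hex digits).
Answer: 0x7C

Derivation:
After byte 1 (0x11): reg=0x77
After byte 2 (0x89): reg=0xF4
After byte 3 (0x4F): reg=0x28
After byte 4 (0x97): reg=0x34
After byte 5 (0x93): reg=0x7C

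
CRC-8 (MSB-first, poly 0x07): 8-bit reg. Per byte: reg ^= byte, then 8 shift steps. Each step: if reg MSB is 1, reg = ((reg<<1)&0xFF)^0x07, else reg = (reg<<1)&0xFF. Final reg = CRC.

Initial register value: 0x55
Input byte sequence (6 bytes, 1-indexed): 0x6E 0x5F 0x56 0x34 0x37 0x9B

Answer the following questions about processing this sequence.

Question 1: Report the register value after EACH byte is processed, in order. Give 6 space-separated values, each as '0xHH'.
0xA1 0xF4 0x67 0xBE 0xB6 0xC3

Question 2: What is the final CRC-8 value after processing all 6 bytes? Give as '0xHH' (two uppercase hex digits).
Answer: 0xC3

Derivation:
After byte 1 (0x6E): reg=0xA1
After byte 2 (0x5F): reg=0xF4
After byte 3 (0x56): reg=0x67
After byte 4 (0x34): reg=0xBE
After byte 5 (0x37): reg=0xB6
After byte 6 (0x9B): reg=0xC3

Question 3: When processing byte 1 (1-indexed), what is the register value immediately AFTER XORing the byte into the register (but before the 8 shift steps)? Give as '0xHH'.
Answer: 0x3B

Derivation:
Register before byte 1: 0x55
Byte 1: 0x6E
0x55 XOR 0x6E = 0x3B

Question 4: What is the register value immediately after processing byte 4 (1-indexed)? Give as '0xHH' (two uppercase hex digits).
After byte 1 (0x6E): reg=0xA1
After byte 2 (0x5F): reg=0xF4
After byte 3 (0x56): reg=0x67
After byte 4 (0x34): reg=0xBE

Answer: 0xBE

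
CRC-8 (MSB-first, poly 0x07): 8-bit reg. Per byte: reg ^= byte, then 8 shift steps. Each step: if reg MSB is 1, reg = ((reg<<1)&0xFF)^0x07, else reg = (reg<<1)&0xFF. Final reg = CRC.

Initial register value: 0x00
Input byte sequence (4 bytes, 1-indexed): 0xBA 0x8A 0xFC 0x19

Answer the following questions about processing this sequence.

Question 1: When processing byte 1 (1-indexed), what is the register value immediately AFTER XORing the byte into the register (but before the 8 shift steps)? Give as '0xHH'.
Register before byte 1: 0x00
Byte 1: 0xBA
0x00 XOR 0xBA = 0xBA

Answer: 0xBA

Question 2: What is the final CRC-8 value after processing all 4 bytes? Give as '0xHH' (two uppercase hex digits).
After byte 1 (0xBA): reg=0x2F
After byte 2 (0x8A): reg=0x72
After byte 3 (0xFC): reg=0xA3
After byte 4 (0x19): reg=0x2F

Answer: 0x2F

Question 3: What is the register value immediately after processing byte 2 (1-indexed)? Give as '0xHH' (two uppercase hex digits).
Answer: 0x72

Derivation:
After byte 1 (0xBA): reg=0x2F
After byte 2 (0x8A): reg=0x72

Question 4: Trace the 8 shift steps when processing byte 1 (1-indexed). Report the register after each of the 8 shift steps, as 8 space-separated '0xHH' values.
Register before byte 1: 0x00
After XOR with byte 0xBA: 0xBA

Answer: 0x73 0xE6 0xCB 0x91 0x25 0x4A 0x94 0x2F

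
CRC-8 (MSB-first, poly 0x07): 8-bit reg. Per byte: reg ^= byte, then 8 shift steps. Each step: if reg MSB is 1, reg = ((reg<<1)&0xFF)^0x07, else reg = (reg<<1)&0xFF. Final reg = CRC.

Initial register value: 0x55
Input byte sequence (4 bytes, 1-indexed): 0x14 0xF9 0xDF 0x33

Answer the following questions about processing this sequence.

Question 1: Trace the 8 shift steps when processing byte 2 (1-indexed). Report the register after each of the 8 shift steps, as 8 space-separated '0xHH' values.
After byte 1 (0x14): reg=0xC0
Register before byte 2: 0xC0
After XOR with byte 0xF9: 0x39

Answer: 0x72 0xE4 0xCF 0x99 0x35 0x6A 0xD4 0xAF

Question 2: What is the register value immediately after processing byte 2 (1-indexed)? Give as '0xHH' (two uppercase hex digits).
After byte 1 (0x14): reg=0xC0
After byte 2 (0xF9): reg=0xAF

Answer: 0xAF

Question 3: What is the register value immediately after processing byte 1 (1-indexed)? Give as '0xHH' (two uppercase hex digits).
Answer: 0xC0

Derivation:
After byte 1 (0x14): reg=0xC0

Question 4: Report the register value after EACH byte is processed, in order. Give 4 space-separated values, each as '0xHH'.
0xC0 0xAF 0x57 0x3B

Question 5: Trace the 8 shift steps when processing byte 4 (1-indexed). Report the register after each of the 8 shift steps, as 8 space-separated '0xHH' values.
Answer: 0xC8 0x97 0x29 0x52 0xA4 0x4F 0x9E 0x3B

Derivation:
After byte 1 (0x14): reg=0xC0
After byte 2 (0xF9): reg=0xAF
After byte 3 (0xDF): reg=0x57
Register before byte 4: 0x57
After XOR with byte 0x33: 0x64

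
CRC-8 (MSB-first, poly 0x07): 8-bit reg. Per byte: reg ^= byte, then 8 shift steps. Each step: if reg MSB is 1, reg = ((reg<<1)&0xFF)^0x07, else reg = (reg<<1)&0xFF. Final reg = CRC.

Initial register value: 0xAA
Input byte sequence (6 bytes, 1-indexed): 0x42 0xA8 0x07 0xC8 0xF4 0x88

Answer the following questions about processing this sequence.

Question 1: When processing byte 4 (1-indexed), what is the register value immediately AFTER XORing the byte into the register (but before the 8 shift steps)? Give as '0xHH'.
Register before byte 4: 0x3A
Byte 4: 0xC8
0x3A XOR 0xC8 = 0xF2

Answer: 0xF2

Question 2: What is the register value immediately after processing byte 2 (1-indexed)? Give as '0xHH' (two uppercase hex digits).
Answer: 0xBA

Derivation:
After byte 1 (0x42): reg=0x96
After byte 2 (0xA8): reg=0xBA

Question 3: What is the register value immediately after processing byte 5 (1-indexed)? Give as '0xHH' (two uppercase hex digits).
Answer: 0xFC

Derivation:
After byte 1 (0x42): reg=0x96
After byte 2 (0xA8): reg=0xBA
After byte 3 (0x07): reg=0x3A
After byte 4 (0xC8): reg=0xD0
After byte 5 (0xF4): reg=0xFC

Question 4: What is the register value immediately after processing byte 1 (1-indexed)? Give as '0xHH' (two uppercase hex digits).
After byte 1 (0x42): reg=0x96

Answer: 0x96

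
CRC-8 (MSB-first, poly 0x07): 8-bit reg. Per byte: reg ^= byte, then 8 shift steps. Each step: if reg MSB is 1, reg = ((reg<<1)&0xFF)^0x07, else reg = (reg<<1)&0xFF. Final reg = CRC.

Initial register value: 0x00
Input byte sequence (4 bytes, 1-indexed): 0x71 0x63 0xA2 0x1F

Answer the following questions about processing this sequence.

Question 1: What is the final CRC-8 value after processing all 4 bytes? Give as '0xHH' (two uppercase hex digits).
After byte 1 (0x71): reg=0x50
After byte 2 (0x63): reg=0x99
After byte 3 (0xA2): reg=0xA1
After byte 4 (0x1F): reg=0x33

Answer: 0x33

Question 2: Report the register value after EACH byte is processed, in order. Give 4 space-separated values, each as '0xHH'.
0x50 0x99 0xA1 0x33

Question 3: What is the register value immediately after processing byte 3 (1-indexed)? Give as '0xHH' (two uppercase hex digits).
Answer: 0xA1

Derivation:
After byte 1 (0x71): reg=0x50
After byte 2 (0x63): reg=0x99
After byte 3 (0xA2): reg=0xA1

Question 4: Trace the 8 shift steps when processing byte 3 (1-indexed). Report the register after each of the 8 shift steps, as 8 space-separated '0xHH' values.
After byte 1 (0x71): reg=0x50
After byte 2 (0x63): reg=0x99
Register before byte 3: 0x99
After XOR with byte 0xA2: 0x3B

Answer: 0x76 0xEC 0xDF 0xB9 0x75 0xEA 0xD3 0xA1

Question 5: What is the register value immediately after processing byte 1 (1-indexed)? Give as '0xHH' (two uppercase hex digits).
After byte 1 (0x71): reg=0x50

Answer: 0x50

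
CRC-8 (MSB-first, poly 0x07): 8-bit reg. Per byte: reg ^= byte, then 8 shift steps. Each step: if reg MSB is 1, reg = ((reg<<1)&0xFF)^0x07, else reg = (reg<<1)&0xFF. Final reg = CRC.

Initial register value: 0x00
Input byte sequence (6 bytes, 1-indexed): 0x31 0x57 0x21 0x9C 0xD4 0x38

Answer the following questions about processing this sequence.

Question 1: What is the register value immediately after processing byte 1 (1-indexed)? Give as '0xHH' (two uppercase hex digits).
Answer: 0x97

Derivation:
After byte 1 (0x31): reg=0x97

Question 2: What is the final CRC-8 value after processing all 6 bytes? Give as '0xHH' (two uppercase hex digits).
After byte 1 (0x31): reg=0x97
After byte 2 (0x57): reg=0x4E
After byte 3 (0x21): reg=0x0A
After byte 4 (0x9C): reg=0xEB
After byte 5 (0xD4): reg=0xBD
After byte 6 (0x38): reg=0x92

Answer: 0x92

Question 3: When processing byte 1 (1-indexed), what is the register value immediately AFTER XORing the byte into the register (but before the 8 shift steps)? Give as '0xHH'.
Register before byte 1: 0x00
Byte 1: 0x31
0x00 XOR 0x31 = 0x31

Answer: 0x31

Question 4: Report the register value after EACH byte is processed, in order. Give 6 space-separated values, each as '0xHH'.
0x97 0x4E 0x0A 0xEB 0xBD 0x92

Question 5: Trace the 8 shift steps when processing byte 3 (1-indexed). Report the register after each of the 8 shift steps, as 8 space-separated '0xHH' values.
Answer: 0xDE 0xBB 0x71 0xE2 0xC3 0x81 0x05 0x0A

Derivation:
After byte 1 (0x31): reg=0x97
After byte 2 (0x57): reg=0x4E
Register before byte 3: 0x4E
After XOR with byte 0x21: 0x6F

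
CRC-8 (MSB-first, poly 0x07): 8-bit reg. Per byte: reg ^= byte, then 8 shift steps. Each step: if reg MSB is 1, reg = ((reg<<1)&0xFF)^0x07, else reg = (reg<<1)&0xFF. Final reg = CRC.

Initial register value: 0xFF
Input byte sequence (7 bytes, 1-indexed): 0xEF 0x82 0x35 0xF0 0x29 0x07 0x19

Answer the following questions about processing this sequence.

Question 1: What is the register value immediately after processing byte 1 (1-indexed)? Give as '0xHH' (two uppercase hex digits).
Answer: 0x70

Derivation:
After byte 1 (0xEF): reg=0x70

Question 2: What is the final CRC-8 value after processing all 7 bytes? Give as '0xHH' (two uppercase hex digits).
Answer: 0x88

Derivation:
After byte 1 (0xEF): reg=0x70
After byte 2 (0x82): reg=0xD0
After byte 3 (0x35): reg=0xB5
After byte 4 (0xF0): reg=0xDC
After byte 5 (0x29): reg=0xC5
After byte 6 (0x07): reg=0x40
After byte 7 (0x19): reg=0x88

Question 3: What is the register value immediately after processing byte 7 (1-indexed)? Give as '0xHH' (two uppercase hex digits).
Answer: 0x88

Derivation:
After byte 1 (0xEF): reg=0x70
After byte 2 (0x82): reg=0xD0
After byte 3 (0x35): reg=0xB5
After byte 4 (0xF0): reg=0xDC
After byte 5 (0x29): reg=0xC5
After byte 6 (0x07): reg=0x40
After byte 7 (0x19): reg=0x88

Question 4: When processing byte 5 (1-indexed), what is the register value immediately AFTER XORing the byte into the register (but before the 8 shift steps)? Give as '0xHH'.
Register before byte 5: 0xDC
Byte 5: 0x29
0xDC XOR 0x29 = 0xF5

Answer: 0xF5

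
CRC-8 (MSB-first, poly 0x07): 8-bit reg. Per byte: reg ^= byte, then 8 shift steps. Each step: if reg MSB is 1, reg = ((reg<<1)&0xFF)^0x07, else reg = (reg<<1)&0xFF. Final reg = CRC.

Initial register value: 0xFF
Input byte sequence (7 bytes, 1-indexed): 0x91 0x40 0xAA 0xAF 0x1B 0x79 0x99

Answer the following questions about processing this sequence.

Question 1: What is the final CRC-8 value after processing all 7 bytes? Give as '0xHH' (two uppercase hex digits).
After byte 1 (0x91): reg=0x0D
After byte 2 (0x40): reg=0xE4
After byte 3 (0xAA): reg=0xED
After byte 4 (0xAF): reg=0xC9
After byte 5 (0x1B): reg=0x30
After byte 6 (0x79): reg=0xF8
After byte 7 (0x99): reg=0x20

Answer: 0x20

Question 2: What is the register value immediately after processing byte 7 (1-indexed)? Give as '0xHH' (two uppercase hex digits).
Answer: 0x20

Derivation:
After byte 1 (0x91): reg=0x0D
After byte 2 (0x40): reg=0xE4
After byte 3 (0xAA): reg=0xED
After byte 4 (0xAF): reg=0xC9
After byte 5 (0x1B): reg=0x30
After byte 6 (0x79): reg=0xF8
After byte 7 (0x99): reg=0x20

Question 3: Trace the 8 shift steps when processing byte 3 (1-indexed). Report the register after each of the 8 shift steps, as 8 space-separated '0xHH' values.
After byte 1 (0x91): reg=0x0D
After byte 2 (0x40): reg=0xE4
Register before byte 3: 0xE4
After XOR with byte 0xAA: 0x4E

Answer: 0x9C 0x3F 0x7E 0xFC 0xFF 0xF9 0xF5 0xED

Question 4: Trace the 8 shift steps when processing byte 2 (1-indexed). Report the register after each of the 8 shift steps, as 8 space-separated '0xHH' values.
Answer: 0x9A 0x33 0x66 0xCC 0x9F 0x39 0x72 0xE4

Derivation:
After byte 1 (0x91): reg=0x0D
Register before byte 2: 0x0D
After XOR with byte 0x40: 0x4D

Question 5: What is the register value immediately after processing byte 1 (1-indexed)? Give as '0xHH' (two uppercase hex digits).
After byte 1 (0x91): reg=0x0D

Answer: 0x0D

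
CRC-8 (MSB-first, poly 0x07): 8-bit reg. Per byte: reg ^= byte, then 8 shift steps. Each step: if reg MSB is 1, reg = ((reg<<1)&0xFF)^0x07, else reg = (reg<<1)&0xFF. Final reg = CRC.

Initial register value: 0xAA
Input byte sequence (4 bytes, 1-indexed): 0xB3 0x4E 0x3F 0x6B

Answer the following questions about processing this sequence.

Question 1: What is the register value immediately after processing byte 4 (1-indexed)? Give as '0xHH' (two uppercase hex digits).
After byte 1 (0xB3): reg=0x4F
After byte 2 (0x4E): reg=0x07
After byte 3 (0x3F): reg=0xA8
After byte 4 (0x6B): reg=0x47

Answer: 0x47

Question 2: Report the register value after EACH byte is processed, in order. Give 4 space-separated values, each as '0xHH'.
0x4F 0x07 0xA8 0x47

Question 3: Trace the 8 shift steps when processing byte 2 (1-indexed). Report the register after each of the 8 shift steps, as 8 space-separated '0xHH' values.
After byte 1 (0xB3): reg=0x4F
Register before byte 2: 0x4F
After XOR with byte 0x4E: 0x01

Answer: 0x02 0x04 0x08 0x10 0x20 0x40 0x80 0x07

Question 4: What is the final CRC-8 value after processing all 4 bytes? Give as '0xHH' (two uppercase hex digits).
Answer: 0x47

Derivation:
After byte 1 (0xB3): reg=0x4F
After byte 2 (0x4E): reg=0x07
After byte 3 (0x3F): reg=0xA8
After byte 4 (0x6B): reg=0x47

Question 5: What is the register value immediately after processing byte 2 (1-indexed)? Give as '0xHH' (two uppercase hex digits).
After byte 1 (0xB3): reg=0x4F
After byte 2 (0x4E): reg=0x07

Answer: 0x07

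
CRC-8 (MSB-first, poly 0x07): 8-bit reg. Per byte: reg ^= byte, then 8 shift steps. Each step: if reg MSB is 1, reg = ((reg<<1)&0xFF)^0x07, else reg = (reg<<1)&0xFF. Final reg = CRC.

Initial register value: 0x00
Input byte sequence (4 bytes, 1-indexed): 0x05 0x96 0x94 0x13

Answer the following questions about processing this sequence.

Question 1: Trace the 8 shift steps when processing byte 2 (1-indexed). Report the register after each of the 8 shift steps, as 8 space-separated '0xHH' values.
Answer: 0x1D 0x3A 0x74 0xE8 0xD7 0xA9 0x55 0xAA

Derivation:
After byte 1 (0x05): reg=0x1B
Register before byte 2: 0x1B
After XOR with byte 0x96: 0x8D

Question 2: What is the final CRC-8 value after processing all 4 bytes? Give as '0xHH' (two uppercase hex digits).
Answer: 0x56

Derivation:
After byte 1 (0x05): reg=0x1B
After byte 2 (0x96): reg=0xAA
After byte 3 (0x94): reg=0xBA
After byte 4 (0x13): reg=0x56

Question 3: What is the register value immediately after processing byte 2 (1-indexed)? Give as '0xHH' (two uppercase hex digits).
Answer: 0xAA

Derivation:
After byte 1 (0x05): reg=0x1B
After byte 2 (0x96): reg=0xAA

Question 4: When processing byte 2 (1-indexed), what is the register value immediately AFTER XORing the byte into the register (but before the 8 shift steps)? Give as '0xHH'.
Register before byte 2: 0x1B
Byte 2: 0x96
0x1B XOR 0x96 = 0x8D

Answer: 0x8D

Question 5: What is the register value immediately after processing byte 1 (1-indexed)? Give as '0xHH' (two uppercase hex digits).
After byte 1 (0x05): reg=0x1B

Answer: 0x1B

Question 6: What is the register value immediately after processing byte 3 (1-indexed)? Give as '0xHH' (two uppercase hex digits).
After byte 1 (0x05): reg=0x1B
After byte 2 (0x96): reg=0xAA
After byte 3 (0x94): reg=0xBA

Answer: 0xBA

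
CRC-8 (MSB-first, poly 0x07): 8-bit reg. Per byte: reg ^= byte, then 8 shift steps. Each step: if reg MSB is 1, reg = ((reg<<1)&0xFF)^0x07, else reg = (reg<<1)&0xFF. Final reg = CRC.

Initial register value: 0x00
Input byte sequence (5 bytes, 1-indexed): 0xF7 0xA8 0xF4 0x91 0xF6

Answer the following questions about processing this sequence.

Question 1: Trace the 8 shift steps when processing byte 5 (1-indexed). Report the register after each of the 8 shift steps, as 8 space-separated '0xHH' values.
After byte 1 (0xF7): reg=0xCB
After byte 2 (0xA8): reg=0x2E
After byte 3 (0xF4): reg=0x08
After byte 4 (0x91): reg=0xC6
Register before byte 5: 0xC6
After XOR with byte 0xF6: 0x30

Answer: 0x60 0xC0 0x87 0x09 0x12 0x24 0x48 0x90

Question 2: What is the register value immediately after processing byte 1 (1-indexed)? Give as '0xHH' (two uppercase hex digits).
After byte 1 (0xF7): reg=0xCB

Answer: 0xCB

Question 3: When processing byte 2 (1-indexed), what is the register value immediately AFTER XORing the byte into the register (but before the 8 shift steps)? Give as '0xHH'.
Answer: 0x63

Derivation:
Register before byte 2: 0xCB
Byte 2: 0xA8
0xCB XOR 0xA8 = 0x63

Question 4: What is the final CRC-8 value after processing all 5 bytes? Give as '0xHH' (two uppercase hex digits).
Answer: 0x90

Derivation:
After byte 1 (0xF7): reg=0xCB
After byte 2 (0xA8): reg=0x2E
After byte 3 (0xF4): reg=0x08
After byte 4 (0x91): reg=0xC6
After byte 5 (0xF6): reg=0x90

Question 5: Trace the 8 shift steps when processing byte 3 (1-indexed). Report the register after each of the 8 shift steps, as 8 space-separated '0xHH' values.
Answer: 0xB3 0x61 0xC2 0x83 0x01 0x02 0x04 0x08

Derivation:
After byte 1 (0xF7): reg=0xCB
After byte 2 (0xA8): reg=0x2E
Register before byte 3: 0x2E
After XOR with byte 0xF4: 0xDA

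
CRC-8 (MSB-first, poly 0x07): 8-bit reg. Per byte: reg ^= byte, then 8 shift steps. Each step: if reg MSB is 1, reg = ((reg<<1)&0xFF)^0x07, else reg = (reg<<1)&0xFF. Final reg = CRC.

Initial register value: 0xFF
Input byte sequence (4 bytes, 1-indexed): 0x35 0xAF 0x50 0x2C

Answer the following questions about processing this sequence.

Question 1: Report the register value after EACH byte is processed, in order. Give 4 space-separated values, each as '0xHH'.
0x78 0x2B 0x66 0xF1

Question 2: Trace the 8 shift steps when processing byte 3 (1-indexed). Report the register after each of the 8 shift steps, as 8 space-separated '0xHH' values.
Answer: 0xF6 0xEB 0xD1 0xA5 0x4D 0x9A 0x33 0x66

Derivation:
After byte 1 (0x35): reg=0x78
After byte 2 (0xAF): reg=0x2B
Register before byte 3: 0x2B
After XOR with byte 0x50: 0x7B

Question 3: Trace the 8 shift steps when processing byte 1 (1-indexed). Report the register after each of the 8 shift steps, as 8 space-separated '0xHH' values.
Answer: 0x93 0x21 0x42 0x84 0x0F 0x1E 0x3C 0x78

Derivation:
Register before byte 1: 0xFF
After XOR with byte 0x35: 0xCA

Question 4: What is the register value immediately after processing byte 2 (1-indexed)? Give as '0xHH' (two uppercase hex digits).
After byte 1 (0x35): reg=0x78
After byte 2 (0xAF): reg=0x2B

Answer: 0x2B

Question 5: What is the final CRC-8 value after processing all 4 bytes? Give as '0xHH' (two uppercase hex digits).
Answer: 0xF1

Derivation:
After byte 1 (0x35): reg=0x78
After byte 2 (0xAF): reg=0x2B
After byte 3 (0x50): reg=0x66
After byte 4 (0x2C): reg=0xF1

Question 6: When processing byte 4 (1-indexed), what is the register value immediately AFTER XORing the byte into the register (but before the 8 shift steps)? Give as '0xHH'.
Answer: 0x4A

Derivation:
Register before byte 4: 0x66
Byte 4: 0x2C
0x66 XOR 0x2C = 0x4A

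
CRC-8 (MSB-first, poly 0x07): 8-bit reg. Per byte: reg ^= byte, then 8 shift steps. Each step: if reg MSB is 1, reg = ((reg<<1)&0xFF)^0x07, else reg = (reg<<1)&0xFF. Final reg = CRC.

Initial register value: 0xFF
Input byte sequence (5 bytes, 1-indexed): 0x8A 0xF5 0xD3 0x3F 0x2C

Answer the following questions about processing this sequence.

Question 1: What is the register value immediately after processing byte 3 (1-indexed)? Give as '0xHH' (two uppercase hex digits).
After byte 1 (0x8A): reg=0x4C
After byte 2 (0xF5): reg=0x26
After byte 3 (0xD3): reg=0xC5

Answer: 0xC5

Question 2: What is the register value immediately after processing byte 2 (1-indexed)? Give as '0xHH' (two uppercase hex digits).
After byte 1 (0x8A): reg=0x4C
After byte 2 (0xF5): reg=0x26

Answer: 0x26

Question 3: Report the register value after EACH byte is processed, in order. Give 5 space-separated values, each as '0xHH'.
0x4C 0x26 0xC5 0xE8 0x52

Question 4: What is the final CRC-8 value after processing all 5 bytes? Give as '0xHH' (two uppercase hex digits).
Answer: 0x52

Derivation:
After byte 1 (0x8A): reg=0x4C
After byte 2 (0xF5): reg=0x26
After byte 3 (0xD3): reg=0xC5
After byte 4 (0x3F): reg=0xE8
After byte 5 (0x2C): reg=0x52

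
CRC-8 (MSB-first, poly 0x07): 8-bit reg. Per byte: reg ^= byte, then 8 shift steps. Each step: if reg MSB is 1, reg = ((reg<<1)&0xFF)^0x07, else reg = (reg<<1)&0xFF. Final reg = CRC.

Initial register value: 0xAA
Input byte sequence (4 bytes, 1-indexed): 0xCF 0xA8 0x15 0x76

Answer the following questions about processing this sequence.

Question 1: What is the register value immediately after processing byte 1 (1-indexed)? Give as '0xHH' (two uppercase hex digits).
After byte 1 (0xCF): reg=0x3C

Answer: 0x3C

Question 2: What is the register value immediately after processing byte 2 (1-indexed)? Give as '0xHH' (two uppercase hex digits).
After byte 1 (0xCF): reg=0x3C
After byte 2 (0xA8): reg=0xE5

Answer: 0xE5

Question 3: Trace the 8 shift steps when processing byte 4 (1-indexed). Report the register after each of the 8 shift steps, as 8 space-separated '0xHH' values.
After byte 1 (0xCF): reg=0x3C
After byte 2 (0xA8): reg=0xE5
After byte 3 (0x15): reg=0xDE
Register before byte 4: 0xDE
After XOR with byte 0x76: 0xA8

Answer: 0x57 0xAE 0x5B 0xB6 0x6B 0xD6 0xAB 0x51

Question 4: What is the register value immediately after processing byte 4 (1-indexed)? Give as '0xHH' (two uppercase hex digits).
Answer: 0x51

Derivation:
After byte 1 (0xCF): reg=0x3C
After byte 2 (0xA8): reg=0xE5
After byte 3 (0x15): reg=0xDE
After byte 4 (0x76): reg=0x51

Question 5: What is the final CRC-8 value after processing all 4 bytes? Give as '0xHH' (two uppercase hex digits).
After byte 1 (0xCF): reg=0x3C
After byte 2 (0xA8): reg=0xE5
After byte 3 (0x15): reg=0xDE
After byte 4 (0x76): reg=0x51

Answer: 0x51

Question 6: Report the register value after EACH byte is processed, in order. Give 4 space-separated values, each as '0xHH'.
0x3C 0xE5 0xDE 0x51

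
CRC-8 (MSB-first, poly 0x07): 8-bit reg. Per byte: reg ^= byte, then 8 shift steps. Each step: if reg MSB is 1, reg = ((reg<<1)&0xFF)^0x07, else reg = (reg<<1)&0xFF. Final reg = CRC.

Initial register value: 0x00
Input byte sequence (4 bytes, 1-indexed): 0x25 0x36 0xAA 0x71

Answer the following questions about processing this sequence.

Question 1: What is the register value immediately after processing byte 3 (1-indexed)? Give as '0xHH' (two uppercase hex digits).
Answer: 0x5B

Derivation:
After byte 1 (0x25): reg=0xFB
After byte 2 (0x36): reg=0x6D
After byte 3 (0xAA): reg=0x5B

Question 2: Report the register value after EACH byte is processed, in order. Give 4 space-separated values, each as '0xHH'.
0xFB 0x6D 0x5B 0xD6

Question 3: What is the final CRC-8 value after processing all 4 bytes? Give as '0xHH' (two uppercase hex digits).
After byte 1 (0x25): reg=0xFB
After byte 2 (0x36): reg=0x6D
After byte 3 (0xAA): reg=0x5B
After byte 4 (0x71): reg=0xD6

Answer: 0xD6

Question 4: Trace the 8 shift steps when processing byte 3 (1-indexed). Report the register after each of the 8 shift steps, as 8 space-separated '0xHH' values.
Answer: 0x89 0x15 0x2A 0x54 0xA8 0x57 0xAE 0x5B

Derivation:
After byte 1 (0x25): reg=0xFB
After byte 2 (0x36): reg=0x6D
Register before byte 3: 0x6D
After XOR with byte 0xAA: 0xC7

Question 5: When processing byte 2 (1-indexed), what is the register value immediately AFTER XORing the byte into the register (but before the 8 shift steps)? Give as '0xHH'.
Register before byte 2: 0xFB
Byte 2: 0x36
0xFB XOR 0x36 = 0xCD

Answer: 0xCD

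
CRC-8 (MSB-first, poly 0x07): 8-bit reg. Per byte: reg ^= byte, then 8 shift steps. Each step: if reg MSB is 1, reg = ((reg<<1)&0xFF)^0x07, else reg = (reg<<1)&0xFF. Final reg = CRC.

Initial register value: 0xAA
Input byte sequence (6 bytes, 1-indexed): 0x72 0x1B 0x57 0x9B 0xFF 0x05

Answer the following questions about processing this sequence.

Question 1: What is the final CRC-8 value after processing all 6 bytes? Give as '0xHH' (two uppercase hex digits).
After byte 1 (0x72): reg=0x06
After byte 2 (0x1B): reg=0x53
After byte 3 (0x57): reg=0x1C
After byte 4 (0x9B): reg=0x9C
After byte 5 (0xFF): reg=0x2E
After byte 6 (0x05): reg=0xD1

Answer: 0xD1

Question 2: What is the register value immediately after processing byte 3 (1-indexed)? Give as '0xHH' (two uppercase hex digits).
Answer: 0x1C

Derivation:
After byte 1 (0x72): reg=0x06
After byte 2 (0x1B): reg=0x53
After byte 3 (0x57): reg=0x1C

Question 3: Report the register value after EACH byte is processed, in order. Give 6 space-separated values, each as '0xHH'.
0x06 0x53 0x1C 0x9C 0x2E 0xD1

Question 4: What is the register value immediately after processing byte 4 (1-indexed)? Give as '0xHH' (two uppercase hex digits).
Answer: 0x9C

Derivation:
After byte 1 (0x72): reg=0x06
After byte 2 (0x1B): reg=0x53
After byte 3 (0x57): reg=0x1C
After byte 4 (0x9B): reg=0x9C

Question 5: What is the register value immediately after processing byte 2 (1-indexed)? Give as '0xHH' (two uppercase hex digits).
Answer: 0x53

Derivation:
After byte 1 (0x72): reg=0x06
After byte 2 (0x1B): reg=0x53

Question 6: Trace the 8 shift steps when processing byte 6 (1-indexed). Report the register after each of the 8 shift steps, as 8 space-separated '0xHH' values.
After byte 1 (0x72): reg=0x06
After byte 2 (0x1B): reg=0x53
After byte 3 (0x57): reg=0x1C
After byte 4 (0x9B): reg=0x9C
After byte 5 (0xFF): reg=0x2E
Register before byte 6: 0x2E
After XOR with byte 0x05: 0x2B

Answer: 0x56 0xAC 0x5F 0xBE 0x7B 0xF6 0xEB 0xD1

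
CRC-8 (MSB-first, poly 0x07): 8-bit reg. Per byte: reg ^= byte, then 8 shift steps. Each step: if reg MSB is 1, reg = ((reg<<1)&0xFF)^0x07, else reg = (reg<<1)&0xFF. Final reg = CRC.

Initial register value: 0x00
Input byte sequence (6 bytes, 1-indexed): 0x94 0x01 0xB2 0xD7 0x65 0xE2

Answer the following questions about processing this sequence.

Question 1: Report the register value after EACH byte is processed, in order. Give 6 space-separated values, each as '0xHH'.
0xE5 0xB2 0x00 0x2B 0xED 0x2D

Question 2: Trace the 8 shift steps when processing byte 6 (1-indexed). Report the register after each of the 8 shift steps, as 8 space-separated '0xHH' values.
Answer: 0x1E 0x3C 0x78 0xF0 0xE7 0xC9 0x95 0x2D

Derivation:
After byte 1 (0x94): reg=0xE5
After byte 2 (0x01): reg=0xB2
After byte 3 (0xB2): reg=0x00
After byte 4 (0xD7): reg=0x2B
After byte 5 (0x65): reg=0xED
Register before byte 6: 0xED
After XOR with byte 0xE2: 0x0F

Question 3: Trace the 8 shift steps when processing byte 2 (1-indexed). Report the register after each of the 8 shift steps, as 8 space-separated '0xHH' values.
Answer: 0xCF 0x99 0x35 0x6A 0xD4 0xAF 0x59 0xB2

Derivation:
After byte 1 (0x94): reg=0xE5
Register before byte 2: 0xE5
After XOR with byte 0x01: 0xE4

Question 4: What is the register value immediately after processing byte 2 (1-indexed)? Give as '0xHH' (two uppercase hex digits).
Answer: 0xB2

Derivation:
After byte 1 (0x94): reg=0xE5
After byte 2 (0x01): reg=0xB2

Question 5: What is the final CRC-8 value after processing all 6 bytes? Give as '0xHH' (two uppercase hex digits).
Answer: 0x2D

Derivation:
After byte 1 (0x94): reg=0xE5
After byte 2 (0x01): reg=0xB2
After byte 3 (0xB2): reg=0x00
After byte 4 (0xD7): reg=0x2B
After byte 5 (0x65): reg=0xED
After byte 6 (0xE2): reg=0x2D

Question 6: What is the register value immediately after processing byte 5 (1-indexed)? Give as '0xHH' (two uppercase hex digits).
After byte 1 (0x94): reg=0xE5
After byte 2 (0x01): reg=0xB2
After byte 3 (0xB2): reg=0x00
After byte 4 (0xD7): reg=0x2B
After byte 5 (0x65): reg=0xED

Answer: 0xED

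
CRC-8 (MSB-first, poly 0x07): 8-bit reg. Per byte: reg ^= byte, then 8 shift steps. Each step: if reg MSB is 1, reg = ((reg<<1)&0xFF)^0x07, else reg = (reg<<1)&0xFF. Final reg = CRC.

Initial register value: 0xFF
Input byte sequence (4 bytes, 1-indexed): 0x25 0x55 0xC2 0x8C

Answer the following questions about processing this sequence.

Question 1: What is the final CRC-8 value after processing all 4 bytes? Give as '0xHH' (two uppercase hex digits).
Answer: 0xDF

Derivation:
After byte 1 (0x25): reg=0x08
After byte 2 (0x55): reg=0x94
After byte 3 (0xC2): reg=0xA5
After byte 4 (0x8C): reg=0xDF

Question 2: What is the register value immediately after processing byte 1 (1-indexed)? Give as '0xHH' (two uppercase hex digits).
After byte 1 (0x25): reg=0x08

Answer: 0x08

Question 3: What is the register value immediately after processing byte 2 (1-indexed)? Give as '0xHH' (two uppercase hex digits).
Answer: 0x94

Derivation:
After byte 1 (0x25): reg=0x08
After byte 2 (0x55): reg=0x94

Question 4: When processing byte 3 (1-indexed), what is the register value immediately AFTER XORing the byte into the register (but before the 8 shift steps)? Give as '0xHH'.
Answer: 0x56

Derivation:
Register before byte 3: 0x94
Byte 3: 0xC2
0x94 XOR 0xC2 = 0x56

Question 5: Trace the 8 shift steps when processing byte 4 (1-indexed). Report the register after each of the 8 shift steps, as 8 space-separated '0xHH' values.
After byte 1 (0x25): reg=0x08
After byte 2 (0x55): reg=0x94
After byte 3 (0xC2): reg=0xA5
Register before byte 4: 0xA5
After XOR with byte 0x8C: 0x29

Answer: 0x52 0xA4 0x4F 0x9E 0x3B 0x76 0xEC 0xDF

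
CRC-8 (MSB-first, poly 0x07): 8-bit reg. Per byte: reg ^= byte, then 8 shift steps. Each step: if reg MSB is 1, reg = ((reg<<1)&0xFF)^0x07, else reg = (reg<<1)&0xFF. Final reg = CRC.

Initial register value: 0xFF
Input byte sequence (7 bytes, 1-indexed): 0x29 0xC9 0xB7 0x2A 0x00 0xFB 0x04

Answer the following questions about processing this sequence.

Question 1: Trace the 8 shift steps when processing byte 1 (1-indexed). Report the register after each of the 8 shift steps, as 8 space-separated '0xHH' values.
Register before byte 1: 0xFF
After XOR with byte 0x29: 0xD6

Answer: 0xAB 0x51 0xA2 0x43 0x86 0x0B 0x16 0x2C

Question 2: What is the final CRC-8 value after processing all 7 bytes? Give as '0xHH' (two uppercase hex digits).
After byte 1 (0x29): reg=0x2C
After byte 2 (0xC9): reg=0xB5
After byte 3 (0xB7): reg=0x0E
After byte 4 (0x2A): reg=0xFC
After byte 5 (0x00): reg=0xFA
After byte 6 (0xFB): reg=0x07
After byte 7 (0x04): reg=0x09

Answer: 0x09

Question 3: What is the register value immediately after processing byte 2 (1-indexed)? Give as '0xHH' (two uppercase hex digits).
Answer: 0xB5

Derivation:
After byte 1 (0x29): reg=0x2C
After byte 2 (0xC9): reg=0xB5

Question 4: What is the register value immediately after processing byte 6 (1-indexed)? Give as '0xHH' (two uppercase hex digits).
Answer: 0x07

Derivation:
After byte 1 (0x29): reg=0x2C
After byte 2 (0xC9): reg=0xB5
After byte 3 (0xB7): reg=0x0E
After byte 4 (0x2A): reg=0xFC
After byte 5 (0x00): reg=0xFA
After byte 6 (0xFB): reg=0x07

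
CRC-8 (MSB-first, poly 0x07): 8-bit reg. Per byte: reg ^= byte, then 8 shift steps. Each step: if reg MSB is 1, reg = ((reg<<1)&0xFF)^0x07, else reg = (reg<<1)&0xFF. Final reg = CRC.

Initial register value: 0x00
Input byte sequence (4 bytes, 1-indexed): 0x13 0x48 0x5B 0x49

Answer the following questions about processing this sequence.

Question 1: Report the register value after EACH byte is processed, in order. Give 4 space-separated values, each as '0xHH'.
0x79 0x97 0x6A 0xE9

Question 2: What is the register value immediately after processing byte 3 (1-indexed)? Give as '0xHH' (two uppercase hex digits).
Answer: 0x6A

Derivation:
After byte 1 (0x13): reg=0x79
After byte 2 (0x48): reg=0x97
After byte 3 (0x5B): reg=0x6A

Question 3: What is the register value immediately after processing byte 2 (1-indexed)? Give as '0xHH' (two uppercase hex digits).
After byte 1 (0x13): reg=0x79
After byte 2 (0x48): reg=0x97

Answer: 0x97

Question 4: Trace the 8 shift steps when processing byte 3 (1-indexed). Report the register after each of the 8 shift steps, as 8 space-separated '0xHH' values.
Answer: 0x9F 0x39 0x72 0xE4 0xCF 0x99 0x35 0x6A

Derivation:
After byte 1 (0x13): reg=0x79
After byte 2 (0x48): reg=0x97
Register before byte 3: 0x97
After XOR with byte 0x5B: 0xCC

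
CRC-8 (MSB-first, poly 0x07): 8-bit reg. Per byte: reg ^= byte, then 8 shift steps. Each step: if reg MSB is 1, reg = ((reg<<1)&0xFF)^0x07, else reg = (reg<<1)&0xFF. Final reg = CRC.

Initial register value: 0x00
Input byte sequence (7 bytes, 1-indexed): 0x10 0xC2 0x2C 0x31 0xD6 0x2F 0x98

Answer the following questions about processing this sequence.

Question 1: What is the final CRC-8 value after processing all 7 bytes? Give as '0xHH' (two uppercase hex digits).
After byte 1 (0x10): reg=0x70
After byte 2 (0xC2): reg=0x17
After byte 3 (0x2C): reg=0xA1
After byte 4 (0x31): reg=0xF9
After byte 5 (0xD6): reg=0xCD
After byte 6 (0x2F): reg=0xA0
After byte 7 (0x98): reg=0xA8

Answer: 0xA8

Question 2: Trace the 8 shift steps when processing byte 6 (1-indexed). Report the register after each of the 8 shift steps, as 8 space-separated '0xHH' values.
Answer: 0xC3 0x81 0x05 0x0A 0x14 0x28 0x50 0xA0

Derivation:
After byte 1 (0x10): reg=0x70
After byte 2 (0xC2): reg=0x17
After byte 3 (0x2C): reg=0xA1
After byte 4 (0x31): reg=0xF9
After byte 5 (0xD6): reg=0xCD
Register before byte 6: 0xCD
After XOR with byte 0x2F: 0xE2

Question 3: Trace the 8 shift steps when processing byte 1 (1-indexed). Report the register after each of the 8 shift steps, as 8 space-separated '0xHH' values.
Answer: 0x20 0x40 0x80 0x07 0x0E 0x1C 0x38 0x70

Derivation:
Register before byte 1: 0x00
After XOR with byte 0x10: 0x10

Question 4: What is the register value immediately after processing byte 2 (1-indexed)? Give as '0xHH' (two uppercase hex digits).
Answer: 0x17

Derivation:
After byte 1 (0x10): reg=0x70
After byte 2 (0xC2): reg=0x17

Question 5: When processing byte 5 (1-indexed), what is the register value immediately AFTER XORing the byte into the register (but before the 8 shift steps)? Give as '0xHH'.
Answer: 0x2F

Derivation:
Register before byte 5: 0xF9
Byte 5: 0xD6
0xF9 XOR 0xD6 = 0x2F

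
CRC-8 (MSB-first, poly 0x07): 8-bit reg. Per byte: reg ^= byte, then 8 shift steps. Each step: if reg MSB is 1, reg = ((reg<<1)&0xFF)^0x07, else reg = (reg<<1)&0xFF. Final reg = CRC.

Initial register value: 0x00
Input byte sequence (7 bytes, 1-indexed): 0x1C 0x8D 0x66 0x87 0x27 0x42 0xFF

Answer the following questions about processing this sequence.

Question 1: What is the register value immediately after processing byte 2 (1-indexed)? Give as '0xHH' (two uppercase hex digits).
Answer: 0x01

Derivation:
After byte 1 (0x1C): reg=0x54
After byte 2 (0x8D): reg=0x01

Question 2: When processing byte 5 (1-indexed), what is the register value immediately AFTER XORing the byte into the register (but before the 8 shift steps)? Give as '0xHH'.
Answer: 0x25

Derivation:
Register before byte 5: 0x02
Byte 5: 0x27
0x02 XOR 0x27 = 0x25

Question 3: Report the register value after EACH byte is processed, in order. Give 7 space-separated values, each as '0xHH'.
0x54 0x01 0x32 0x02 0xFB 0x26 0x01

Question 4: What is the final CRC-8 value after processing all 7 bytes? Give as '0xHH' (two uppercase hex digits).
After byte 1 (0x1C): reg=0x54
After byte 2 (0x8D): reg=0x01
After byte 3 (0x66): reg=0x32
After byte 4 (0x87): reg=0x02
After byte 5 (0x27): reg=0xFB
After byte 6 (0x42): reg=0x26
After byte 7 (0xFF): reg=0x01

Answer: 0x01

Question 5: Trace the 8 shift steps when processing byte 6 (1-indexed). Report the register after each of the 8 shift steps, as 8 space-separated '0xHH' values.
Answer: 0x75 0xEA 0xD3 0xA1 0x45 0x8A 0x13 0x26

Derivation:
After byte 1 (0x1C): reg=0x54
After byte 2 (0x8D): reg=0x01
After byte 3 (0x66): reg=0x32
After byte 4 (0x87): reg=0x02
After byte 5 (0x27): reg=0xFB
Register before byte 6: 0xFB
After XOR with byte 0x42: 0xB9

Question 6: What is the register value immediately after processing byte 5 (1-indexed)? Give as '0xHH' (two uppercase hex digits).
After byte 1 (0x1C): reg=0x54
After byte 2 (0x8D): reg=0x01
After byte 3 (0x66): reg=0x32
After byte 4 (0x87): reg=0x02
After byte 5 (0x27): reg=0xFB

Answer: 0xFB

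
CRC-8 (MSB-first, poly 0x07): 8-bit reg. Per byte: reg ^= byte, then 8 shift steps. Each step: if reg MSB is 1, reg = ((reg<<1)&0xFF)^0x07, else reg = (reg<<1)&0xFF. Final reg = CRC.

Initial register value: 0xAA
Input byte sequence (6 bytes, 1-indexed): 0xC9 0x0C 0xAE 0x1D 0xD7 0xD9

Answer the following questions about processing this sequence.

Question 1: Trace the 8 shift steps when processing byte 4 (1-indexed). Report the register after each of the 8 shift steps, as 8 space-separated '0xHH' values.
After byte 1 (0xC9): reg=0x2E
After byte 2 (0x0C): reg=0xEE
After byte 3 (0xAE): reg=0xC7
Register before byte 4: 0xC7
After XOR with byte 0x1D: 0xDA

Answer: 0xB3 0x61 0xC2 0x83 0x01 0x02 0x04 0x08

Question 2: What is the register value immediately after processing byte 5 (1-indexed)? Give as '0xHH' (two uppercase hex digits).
After byte 1 (0xC9): reg=0x2E
After byte 2 (0x0C): reg=0xEE
After byte 3 (0xAE): reg=0xC7
After byte 4 (0x1D): reg=0x08
After byte 5 (0xD7): reg=0x13

Answer: 0x13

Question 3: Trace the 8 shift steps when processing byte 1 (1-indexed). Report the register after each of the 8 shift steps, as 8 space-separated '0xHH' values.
Answer: 0xC6 0x8B 0x11 0x22 0x44 0x88 0x17 0x2E

Derivation:
Register before byte 1: 0xAA
After XOR with byte 0xC9: 0x63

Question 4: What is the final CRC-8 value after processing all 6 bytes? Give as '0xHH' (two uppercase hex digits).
After byte 1 (0xC9): reg=0x2E
After byte 2 (0x0C): reg=0xEE
After byte 3 (0xAE): reg=0xC7
After byte 4 (0x1D): reg=0x08
After byte 5 (0xD7): reg=0x13
After byte 6 (0xD9): reg=0x78

Answer: 0x78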